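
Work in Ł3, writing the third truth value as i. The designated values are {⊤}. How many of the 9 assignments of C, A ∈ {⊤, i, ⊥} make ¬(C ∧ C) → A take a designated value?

6

Of the 9 assignments, 6 give a value in {⊤}.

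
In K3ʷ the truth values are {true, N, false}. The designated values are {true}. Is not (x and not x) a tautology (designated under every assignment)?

No

Countermodel: x=N gives N, which is not designated.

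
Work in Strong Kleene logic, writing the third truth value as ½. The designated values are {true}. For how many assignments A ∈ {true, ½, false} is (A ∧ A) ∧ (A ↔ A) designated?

A=true: true ✓
A=½: ½ ·
A=false: false ·

1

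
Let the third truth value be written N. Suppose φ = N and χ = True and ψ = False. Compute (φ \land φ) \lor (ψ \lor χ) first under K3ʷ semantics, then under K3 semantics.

In K3ʷ: φ \land φ = N \land N = N
ψ \lor χ = False \lor True = True
(φ \land φ) \lor (ψ \lor χ) = N \lor True = N
In K3: φ \land φ = N \land N = N
ψ \lor χ = False \lor True = True
(φ \land φ) \lor (ψ \lor χ) = N \lor True = True
They differ because K3ʷ and K3 treat N differently under the binary connectives.

N; True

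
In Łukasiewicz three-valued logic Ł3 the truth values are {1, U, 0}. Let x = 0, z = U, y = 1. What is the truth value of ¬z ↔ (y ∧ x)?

¬z = ¬U = U
y ∧ x = 1 ∧ 0 = 0
¬z ↔ (y ∧ x) = U ↔ 0 = U  [1 − |½−0|]

U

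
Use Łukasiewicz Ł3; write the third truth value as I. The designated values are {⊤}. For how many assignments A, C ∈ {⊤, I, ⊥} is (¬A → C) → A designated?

5

Of the 9 assignments, 5 give a value in {⊤}.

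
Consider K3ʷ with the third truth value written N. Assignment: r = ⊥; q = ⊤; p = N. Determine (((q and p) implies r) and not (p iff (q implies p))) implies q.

N

q and p = ⊤ and N = N
(q and p) implies r = N implies ⊥ = N  [any arg is the third value ⇒ result is the third value]
q implies p = ⊤ implies N = N
p iff (q implies p) = N iff N = N
not (p iff (q implies p)) = not N = N
((q and p) implies r) and not (p iff (q implies p)) = N and N = N
(((q and p) implies r) and not (p iff (q implies p))) implies q = N implies ⊤ = N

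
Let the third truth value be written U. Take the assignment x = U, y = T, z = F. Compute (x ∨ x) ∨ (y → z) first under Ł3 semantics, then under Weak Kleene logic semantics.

U; U

In Ł3: x ∨ x = U ∨ U = U
y → z = T → F = F
(x ∨ x) ∨ (y → z) = U ∨ F = U
In Weak Kleene logic: x ∨ x = U ∨ U = U
y → z = T → F = F
(x ∨ x) ∨ (y → z) = U ∨ F = U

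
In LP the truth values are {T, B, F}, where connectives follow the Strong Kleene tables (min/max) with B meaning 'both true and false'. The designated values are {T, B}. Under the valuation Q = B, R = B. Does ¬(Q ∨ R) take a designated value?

Q ∨ R = B ∨ B = B
¬(Q ∨ R) = ¬B = B
B ∈ {T, B}.

Yes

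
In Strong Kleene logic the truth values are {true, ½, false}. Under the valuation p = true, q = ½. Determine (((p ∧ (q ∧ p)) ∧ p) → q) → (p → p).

true

q ∧ p = ½ ∧ true = ½
p ∧ (q ∧ p) = true ∧ ½ = ½
(p ∧ (q ∧ p)) ∧ p = ½ ∧ true = ½
((p ∧ (q ∧ p)) ∧ p) → q = ½ → ½ = ½  [¬½ ∨ ½]
p → p = true → true = true
(((p ∧ (q ∧ p)) ∧ p) → q) → (p → p) = ½ → true = true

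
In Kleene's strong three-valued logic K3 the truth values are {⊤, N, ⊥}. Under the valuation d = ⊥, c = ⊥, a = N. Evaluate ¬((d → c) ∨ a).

⊥

d → c = ⊥ → ⊥ = ⊤
(d → c) ∨ a = ⊤ ∨ N = ⊤
¬((d → c) ∨ a) = ¬⊤ = ⊥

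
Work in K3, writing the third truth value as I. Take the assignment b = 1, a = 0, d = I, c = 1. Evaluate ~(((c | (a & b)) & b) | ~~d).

a & b = 0 & 1 = 0
c | (a & b) = 1 | 0 = 1
(c | (a & b)) & b = 1 & 1 = 1
~d = ~I = I
~~d = ~I = I
((c | (a & b)) & b) | ~~d = 1 | I = 1
~(((c | (a & b)) & b) | ~~d) = ~1 = 0

0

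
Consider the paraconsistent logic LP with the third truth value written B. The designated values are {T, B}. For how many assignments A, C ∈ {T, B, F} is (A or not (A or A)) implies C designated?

Of the 9 assignments, 7 give a value in {T, B}.

7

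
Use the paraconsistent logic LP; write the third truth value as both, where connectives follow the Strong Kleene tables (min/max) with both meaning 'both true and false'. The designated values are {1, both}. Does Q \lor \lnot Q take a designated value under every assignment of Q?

Yes

Every assignment of Q over {1, both, 0} gives a value in {1, both}.
In particular, with Q=both: Q \lor \lnot Q = both.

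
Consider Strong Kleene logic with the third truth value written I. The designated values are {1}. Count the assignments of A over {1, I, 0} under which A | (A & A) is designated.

A=1: 1 ✓
A=I: I ·
A=0: 0 ·

1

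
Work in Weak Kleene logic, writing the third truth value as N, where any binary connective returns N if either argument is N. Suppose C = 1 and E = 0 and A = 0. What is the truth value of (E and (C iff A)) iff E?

C iff A = 1 iff 0 = 0
E and (C iff A) = 0 and 0 = 0
(E and (C iff A)) iff E = 0 iff 0 = 1

1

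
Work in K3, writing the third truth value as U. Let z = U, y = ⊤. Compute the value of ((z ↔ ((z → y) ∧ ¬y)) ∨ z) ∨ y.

⊤

z → y = U → ⊤ = ⊤  [¬U ∨ ⊤]
¬y = ¬⊤ = ⊥
(z → y) ∧ ¬y = ⊤ ∧ ⊥ = ⊥
z ↔ ((z → y) ∧ ¬y) = U ↔ ⊥ = U
(z ↔ ((z → y) ∧ ¬y)) ∨ z = U ∨ U = U
((z ↔ ((z → y) ∧ ¬y)) ∨ z) ∨ y = U ∨ ⊤ = ⊤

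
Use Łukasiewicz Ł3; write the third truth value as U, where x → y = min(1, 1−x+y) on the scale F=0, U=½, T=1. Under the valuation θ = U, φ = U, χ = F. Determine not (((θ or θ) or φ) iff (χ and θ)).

θ or θ = U or U = U
(θ or θ) or φ = U or U = U
χ and θ = F and U = F
((θ or θ) or φ) iff (χ and θ) = U iff F = U  [1 − |½−0|]
not (((θ or θ) or φ) iff (χ and θ)) = not U = U

U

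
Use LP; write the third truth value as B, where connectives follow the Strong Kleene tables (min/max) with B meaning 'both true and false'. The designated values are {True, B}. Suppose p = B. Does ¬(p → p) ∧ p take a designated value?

Yes

p → p = B → B = B  [¬B ∨ B]
¬(p → p) = ¬B = B
¬(p → p) ∧ p = B ∧ B = B
B ∈ {True, B}.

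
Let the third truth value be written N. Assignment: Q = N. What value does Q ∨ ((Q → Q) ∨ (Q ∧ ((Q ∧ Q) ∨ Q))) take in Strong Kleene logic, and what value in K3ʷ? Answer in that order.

N; N

In Strong Kleene logic: Q → Q = N → N = N
Q ∧ Q = N ∧ N = N
(Q ∧ Q) ∨ Q = N ∨ N = N
Q ∧ ((Q ∧ Q) ∨ Q) = N ∧ N = N
(Q → Q) ∨ (Q ∧ ((Q ∧ Q) ∨ Q)) = N ∨ N = N
Q ∨ ((Q → Q) ∨ (Q ∧ ((Q ∧ Q) ∨ Q))) = N ∨ N = N
In K3ʷ: Q → Q = N → N = N  [any arg is the third value ⇒ result is the third value]
Q ∧ Q = N ∧ N = N
(Q ∧ Q) ∨ Q = N ∨ N = N
Q ∧ ((Q ∧ Q) ∨ Q) = N ∧ N = N
(Q → Q) ∨ (Q ∧ ((Q ∧ Q) ∨ Q)) = N ∨ N = N
Q ∨ ((Q → Q) ∨ (Q ∧ ((Q ∧ Q) ∨ Q))) = N ∨ N = N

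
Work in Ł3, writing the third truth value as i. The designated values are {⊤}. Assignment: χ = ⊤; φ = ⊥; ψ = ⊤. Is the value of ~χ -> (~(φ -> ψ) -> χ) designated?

Yes

~χ = ~⊤ = ⊥
φ -> ψ = ⊥ -> ⊤ = ⊤
~(φ -> ψ) = ~⊤ = ⊥
~(φ -> ψ) -> χ = ⊥ -> ⊤ = ⊤
~χ -> (~(φ -> ψ) -> χ) = ⊥ -> ⊤ = ⊤
⊤ ∈ {⊤}.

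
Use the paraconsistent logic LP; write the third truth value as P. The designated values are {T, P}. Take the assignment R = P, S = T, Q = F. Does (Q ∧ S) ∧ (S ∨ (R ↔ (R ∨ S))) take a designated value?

No

Q ∧ S = F ∧ T = F
R ∨ S = P ∨ T = T
R ↔ (R ∨ S) = P ↔ T = P
S ∨ (R ↔ (R ∨ S)) = T ∨ P = T
(Q ∧ S) ∧ (S ∨ (R ↔ (R ∨ S))) = F ∧ T = F
F ∉ {T, P}.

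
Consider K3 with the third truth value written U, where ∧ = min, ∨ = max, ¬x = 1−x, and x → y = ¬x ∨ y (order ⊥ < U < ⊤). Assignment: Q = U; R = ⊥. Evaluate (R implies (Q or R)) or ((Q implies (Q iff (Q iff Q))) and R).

Q or R = U or ⊥ = U
R implies (Q or R) = ⊥ implies U = ⊤  [not ⊥ or U]
Q iff Q = U iff U = U
Q iff (Q iff Q) = U iff U = U
Q implies (Q iff (Q iff Q)) = U implies U = U
(Q implies (Q iff (Q iff Q))) and R = U and ⊥ = ⊥
(R implies (Q or R)) or ((Q implies (Q iff (Q iff Q))) and R) = ⊤ or ⊥ = ⊤

⊤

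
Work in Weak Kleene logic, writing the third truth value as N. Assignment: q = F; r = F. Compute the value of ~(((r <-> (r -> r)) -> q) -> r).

T

r -> r = F -> F = T
r <-> (r -> r) = F <-> T = F
(r <-> (r -> r)) -> q = F -> F = T
((r <-> (r -> r)) -> q) -> r = T -> F = F
~(((r <-> (r -> r)) -> q) -> r) = ~F = T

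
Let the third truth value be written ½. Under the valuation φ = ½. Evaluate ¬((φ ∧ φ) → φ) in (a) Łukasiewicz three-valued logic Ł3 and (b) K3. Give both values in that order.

F; ½

In Łukasiewicz three-valued logic Ł3: φ ∧ φ = ½ ∧ ½ = ½
(φ ∧ φ) → φ = ½ → ½ = T
¬((φ ∧ φ) → φ) = ¬T = F
In K3: φ ∧ φ = ½ ∧ ½ = ½
(φ ∧ φ) → φ = ½ → ½ = ½  [¬½ ∨ ½]
¬((φ ∧ φ) → φ) = ¬½ = ½
They differ because Łukasiewicz three-valued logic Ł3 and K3 treat ½ differently under implication.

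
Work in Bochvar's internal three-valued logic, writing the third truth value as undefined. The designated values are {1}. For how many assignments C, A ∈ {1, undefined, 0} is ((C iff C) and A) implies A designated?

Designated under: (C=1, A=1); (C=1, A=0); (C=0, A=1); (C=0, A=0).

4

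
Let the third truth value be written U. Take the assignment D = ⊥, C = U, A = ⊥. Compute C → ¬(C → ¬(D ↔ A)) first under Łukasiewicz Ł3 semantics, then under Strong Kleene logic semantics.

In Łukasiewicz Ł3: D ↔ A = ⊥ ↔ ⊥ = ⊤
¬(D ↔ A) = ¬⊤ = ⊥
C → ¬(D ↔ A) = U → ⊥ = U  [min(1, 1−½+0)]
¬(C → ¬(D ↔ A)) = ¬U = U
C → ¬(C → ¬(D ↔ A)) = U → U = ⊤
In Strong Kleene logic: D ↔ A = ⊥ ↔ ⊥ = ⊤
¬(D ↔ A) = ¬⊤ = ⊥
C → ¬(D ↔ A) = U → ⊥ = U  [¬U ∨ ⊥]
¬(C → ¬(D ↔ A)) = ¬U = U
C → ¬(C → ¬(D ↔ A)) = U → U = U
They differ because Łukasiewicz Ł3 and Strong Kleene logic treat U differently under implication.

⊤; U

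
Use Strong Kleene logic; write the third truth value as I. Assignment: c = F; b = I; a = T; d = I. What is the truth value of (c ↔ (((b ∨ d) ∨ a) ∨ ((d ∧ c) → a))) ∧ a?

F

b ∨ d = I ∨ I = I
(b ∨ d) ∨ a = I ∨ T = T
d ∧ c = I ∧ F = F
(d ∧ c) → a = F → T = T
((b ∨ d) ∨ a) ∨ ((d ∧ c) → a) = T ∨ T = T
c ↔ (((b ∨ d) ∨ a) ∨ ((d ∧ c) → a)) = F ↔ T = F
(c ↔ (((b ∨ d) ∨ a) ∨ ((d ∧ c) → a))) ∧ a = F ∧ T = F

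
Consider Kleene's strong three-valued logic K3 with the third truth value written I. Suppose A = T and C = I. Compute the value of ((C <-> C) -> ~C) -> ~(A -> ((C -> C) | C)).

I

C <-> C = I <-> I = I
~C = ~I = I
(C <-> C) -> ~C = I -> I = I  [~I | I]
C -> C = I -> I = I
(C -> C) | C = I | I = I
A -> ((C -> C) | C) = T -> I = I
~(A -> ((C -> C) | C)) = ~I = I
((C <-> C) -> ~C) -> ~(A -> ((C -> C) | C)) = I -> I = I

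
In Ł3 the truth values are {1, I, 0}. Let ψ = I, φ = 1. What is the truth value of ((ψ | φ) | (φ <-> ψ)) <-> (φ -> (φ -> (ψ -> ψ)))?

ψ | φ = I | 1 = 1
φ <-> ψ = 1 <-> I = I  [1 − |1−½|]
(ψ | φ) | (φ <-> ψ) = 1 | I = 1
ψ -> ψ = I -> I = 1
φ -> (ψ -> ψ) = 1 -> 1 = 1
φ -> (φ -> (ψ -> ψ)) = 1 -> 1 = 1
((ψ | φ) | (φ <-> ψ)) <-> (φ -> (φ -> (ψ -> ψ))) = 1 <-> 1 = 1

1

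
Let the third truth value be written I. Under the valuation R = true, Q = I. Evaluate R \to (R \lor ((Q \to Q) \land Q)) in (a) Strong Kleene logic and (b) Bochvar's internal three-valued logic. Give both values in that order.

true; I

In Strong Kleene logic: Q \to Q = I \to I = I  [\lnot I \lor I]
(Q \to Q) \land Q = I \land I = I
R \lor ((Q \to Q) \land Q) = true \lor I = true
R \to (R \lor ((Q \to Q) \land Q)) = true \to true = true
In Bochvar's internal three-valued logic: Q \to Q = I \to I = I
(Q \to Q) \land Q = I \land I = I
R \lor ((Q \to Q) \land Q) = true \lor I = I
R \to (R \lor ((Q \to Q) \land Q)) = true \to I = I
They differ because Strong Kleene logic and Bochvar's internal three-valued logic treat I differently under the binary connectives.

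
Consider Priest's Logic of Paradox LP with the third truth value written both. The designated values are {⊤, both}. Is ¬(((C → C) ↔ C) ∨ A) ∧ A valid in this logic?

Countermodel: C=⊤, A=⊤ gives ⊥, which is not designated.

No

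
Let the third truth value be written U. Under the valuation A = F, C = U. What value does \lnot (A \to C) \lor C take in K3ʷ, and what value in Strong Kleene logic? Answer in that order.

In K3ʷ: A \to C = F \to U = U
\lnot (A \to C) = \lnot U = U
\lnot (A \to C) \lor C = U \lor U = U
In Strong Kleene logic: A \to C = F \to U = T  [\lnot F \lor U]
\lnot (A \to C) = \lnot T = F
\lnot (A \to C) \lor C = F \lor U = U

U; U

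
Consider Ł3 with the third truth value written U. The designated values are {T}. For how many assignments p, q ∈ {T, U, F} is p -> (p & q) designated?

Of the 9 assignments, 6 give a value in {T}.

6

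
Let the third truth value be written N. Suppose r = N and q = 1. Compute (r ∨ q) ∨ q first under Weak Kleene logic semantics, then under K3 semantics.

N; 1

In Weak Kleene logic: r ∨ q = N ∨ 1 = N
(r ∨ q) ∨ q = N ∨ 1 = N
In K3: r ∨ q = N ∨ 1 = 1
(r ∨ q) ∨ q = 1 ∨ 1 = 1
They differ because Weak Kleene logic and K3 treat N differently under the binary connectives.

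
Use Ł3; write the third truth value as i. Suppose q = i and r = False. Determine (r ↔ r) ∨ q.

r ↔ r = False ↔ False = True
(r ↔ r) ∨ q = True ∨ i = True

True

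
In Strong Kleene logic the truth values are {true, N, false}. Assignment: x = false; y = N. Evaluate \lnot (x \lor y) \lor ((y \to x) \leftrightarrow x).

x \lor y = false \lor N = N
\lnot (x \lor y) = \lnot N = N
y \to x = N \to false = N  [\lnot N \lor false]
(y \to x) \leftrightarrow x = N \leftrightarrow false = N
\lnot (x \lor y) \lor ((y \to x) \leftrightarrow x) = N \lor N = N

N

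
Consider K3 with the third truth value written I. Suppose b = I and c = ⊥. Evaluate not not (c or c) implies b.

c or c = ⊥ or ⊥ = ⊥
not (c or c) = not ⊥ = ⊤
not not (c or c) = not ⊤ = ⊥
not not (c or c) implies b = ⊥ implies I = ⊤

⊤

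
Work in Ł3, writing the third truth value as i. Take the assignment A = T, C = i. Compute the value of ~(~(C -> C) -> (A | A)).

F

C -> C = i -> i = T  [min(1, 1−½+½)]
~(C -> C) = ~T = F
A | A = T | T = T
~(C -> C) -> (A | A) = F -> T = T
~(~(C -> C) -> (A | A)) = ~T = F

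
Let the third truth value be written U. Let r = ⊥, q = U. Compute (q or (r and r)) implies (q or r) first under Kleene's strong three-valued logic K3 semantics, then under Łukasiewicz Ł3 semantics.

U; ⊤

In Kleene's strong three-valued logic K3: r and r = ⊥ and ⊥ = ⊥
q or (r and r) = U or ⊥ = U
q or r = U or ⊥ = U
(q or (r and r)) implies (q or r) = U implies U = U
In Łukasiewicz Ł3: r and r = ⊥ and ⊥ = ⊥
q or (r and r) = U or ⊥ = U
q or r = U or ⊥ = U
(q or (r and r)) implies (q or r) = U implies U = ⊤  [min(1, 1−½+½)]
They differ because Kleene's strong three-valued logic K3 and Łukasiewicz Ł3 treat U differently under implication.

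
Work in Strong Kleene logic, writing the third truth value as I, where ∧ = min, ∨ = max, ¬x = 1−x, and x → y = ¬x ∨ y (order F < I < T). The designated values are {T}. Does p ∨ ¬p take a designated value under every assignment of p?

No

Countermodel: p=I gives I, which is not designated.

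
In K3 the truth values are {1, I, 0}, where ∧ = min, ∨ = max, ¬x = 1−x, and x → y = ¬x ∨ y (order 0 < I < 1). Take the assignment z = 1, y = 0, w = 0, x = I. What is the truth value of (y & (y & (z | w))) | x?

z | w = 1 | 0 = 1
y & (z | w) = 0 & 1 = 0
y & (y & (z | w)) = 0 & 0 = 0
(y & (y & (z | w))) | x = 0 | I = I

I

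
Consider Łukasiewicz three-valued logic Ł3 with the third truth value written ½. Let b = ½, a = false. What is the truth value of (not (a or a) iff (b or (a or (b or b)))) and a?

false

a or a = false or false = false
not (a or a) = not false = true
b or b = ½ or ½ = ½
a or (b or b) = false or ½ = ½
b or (a or (b or b)) = ½ or ½ = ½
not (a or a) iff (b or (a or (b or b))) = true iff ½ = ½  [1 − |1−½|]
(not (a or a) iff (b or (a or (b or b)))) and a = ½ and false = false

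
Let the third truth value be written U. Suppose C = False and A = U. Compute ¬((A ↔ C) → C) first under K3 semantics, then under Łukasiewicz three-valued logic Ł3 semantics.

U; U

In K3: A ↔ C = U ↔ False = U
(A ↔ C) → C = U → False = U
¬((A ↔ C) → C) = ¬U = U
In Łukasiewicz three-valued logic Ł3: A ↔ C = U ↔ False = U  [1 − |½−0|]
(A ↔ C) → C = U → False = U
¬((A ↔ C) → C) = ¬U = U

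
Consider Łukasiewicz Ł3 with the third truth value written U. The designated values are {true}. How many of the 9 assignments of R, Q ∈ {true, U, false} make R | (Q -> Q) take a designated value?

Of the 9 assignments, 9 give a value in {true}.

9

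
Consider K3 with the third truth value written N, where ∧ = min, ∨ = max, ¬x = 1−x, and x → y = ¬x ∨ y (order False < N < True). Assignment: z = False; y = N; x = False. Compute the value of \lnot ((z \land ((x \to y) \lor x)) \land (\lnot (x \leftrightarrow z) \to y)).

True

x \to y = False \to N = True  [\lnot False \lor N]
(x \to y) \lor x = True \lor False = True
z \land ((x \to y) \lor x) = False \land True = False
x \leftrightarrow z = False \leftrightarrow False = True
\lnot (x \leftrightarrow z) = \lnot True = False
\lnot (x \leftrightarrow z) \to y = False \to N = True
(z \land ((x \to y) \lor x)) \land (\lnot (x \leftrightarrow z) \to y) = False \land True = False
\lnot ((z \land ((x \to y) \lor x)) \land (\lnot (x \leftrightarrow z) \to y)) = \lnot False = True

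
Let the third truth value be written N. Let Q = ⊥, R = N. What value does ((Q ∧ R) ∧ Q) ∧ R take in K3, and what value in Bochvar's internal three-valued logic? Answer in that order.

⊥; N

In K3: Q ∧ R = ⊥ ∧ N = ⊥
(Q ∧ R) ∧ Q = ⊥ ∧ ⊥ = ⊥
((Q ∧ R) ∧ Q) ∧ R = ⊥ ∧ N = ⊥
In Bochvar's internal three-valued logic: Q ∧ R = ⊥ ∧ N = N
(Q ∧ R) ∧ Q = N ∧ ⊥ = N
((Q ∧ R) ∧ Q) ∧ R = N ∧ N = N
They differ because K3 and Bochvar's internal three-valued logic treat N differently under the binary connectives.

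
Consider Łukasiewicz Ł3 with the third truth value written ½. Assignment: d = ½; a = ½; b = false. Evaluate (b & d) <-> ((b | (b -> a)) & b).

true

b & d = false & ½ = false
b -> a = false -> ½ = true  [min(1, 1−0+½)]
b | (b -> a) = false | true = true
(b | (b -> a)) & b = true & false = false
(b & d) <-> ((b | (b -> a)) & b) = false <-> false = true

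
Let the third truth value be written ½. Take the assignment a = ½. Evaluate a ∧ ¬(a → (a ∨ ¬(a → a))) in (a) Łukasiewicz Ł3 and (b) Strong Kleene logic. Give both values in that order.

F; ½

In Łukasiewicz Ł3: a → a = ½ → ½ = T
¬(a → a) = ¬T = F
a ∨ ¬(a → a) = ½ ∨ F = ½
a → (a ∨ ¬(a → a)) = ½ → ½ = T
¬(a → (a ∨ ¬(a → a))) = ¬T = F
a ∧ ¬(a → (a ∨ ¬(a → a))) = ½ ∧ F = F
In Strong Kleene logic: a → a = ½ → ½ = ½  [¬½ ∨ ½]
¬(a → a) = ¬½ = ½
a ∨ ¬(a → a) = ½ ∨ ½ = ½
a → (a ∨ ¬(a → a)) = ½ → ½ = ½
¬(a → (a ∨ ¬(a → a))) = ¬½ = ½
a ∧ ¬(a → (a ∨ ¬(a → a))) = ½ ∧ ½ = ½
They differ because Łukasiewicz Ł3 and Strong Kleene logic treat ½ differently under implication.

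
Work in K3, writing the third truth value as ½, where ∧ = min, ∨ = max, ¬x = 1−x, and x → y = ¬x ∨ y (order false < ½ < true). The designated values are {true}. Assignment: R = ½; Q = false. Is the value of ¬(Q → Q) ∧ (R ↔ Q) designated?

No

Q → Q = false → false = true
¬(Q → Q) = ¬true = false
R ↔ Q = ½ ↔ false = ½
¬(Q → Q) ∧ (R ↔ Q) = false ∧ ½ = false
false ∉ {true}.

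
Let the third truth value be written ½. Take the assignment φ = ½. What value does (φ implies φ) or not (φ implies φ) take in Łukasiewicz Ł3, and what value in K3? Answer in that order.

In Łukasiewicz Ł3: φ implies φ = ½ implies ½ = true
φ implies φ = ½ implies ½ = true
not (φ implies φ) = not true = false
(φ implies φ) or not (φ implies φ) = true or false = true
In K3: φ implies φ = ½ implies ½ = ½  [not ½ or ½]
φ implies φ = ½ implies ½ = ½
not (φ implies φ) = not ½ = ½
(φ implies φ) or not (φ implies φ) = ½ or ½ = ½
They differ because Łukasiewicz Ł3 and K3 treat ½ differently under implication.

true; ½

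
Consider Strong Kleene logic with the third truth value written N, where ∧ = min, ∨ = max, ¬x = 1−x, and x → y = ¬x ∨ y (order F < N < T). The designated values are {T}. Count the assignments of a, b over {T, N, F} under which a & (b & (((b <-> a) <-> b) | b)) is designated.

Designated under: (a=T, b=T).

1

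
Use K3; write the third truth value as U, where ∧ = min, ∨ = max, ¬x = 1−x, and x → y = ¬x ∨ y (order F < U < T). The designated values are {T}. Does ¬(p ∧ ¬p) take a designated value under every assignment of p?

No

Countermodel: p=U gives U, which is not designated.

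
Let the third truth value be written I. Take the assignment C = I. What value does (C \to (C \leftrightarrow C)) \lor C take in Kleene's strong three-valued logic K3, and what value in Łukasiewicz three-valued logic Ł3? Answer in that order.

I; true

In Kleene's strong three-valued logic K3: C \leftrightarrow C = I \leftrightarrow I = I
C \to (C \leftrightarrow C) = I \to I = I
(C \to (C \leftrightarrow C)) \lor C = I \lor I = I
In Łukasiewicz three-valued logic Ł3: C \leftrightarrow C = I \leftrightarrow I = true  [1 − |½−½|]
C \to (C \leftrightarrow C) = I \to true = true
(C \to (C \leftrightarrow C)) \lor C = true \lor I = true
They differ because Kleene's strong three-valued logic K3 and Łukasiewicz three-valued logic Ł3 treat I differently under implication.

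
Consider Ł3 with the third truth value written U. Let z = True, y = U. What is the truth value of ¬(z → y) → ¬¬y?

z → y = True → U = U
¬(z → y) = ¬U = U
¬y = ¬U = U
¬¬y = ¬U = U
¬(z → y) → ¬¬y = U → U = True

True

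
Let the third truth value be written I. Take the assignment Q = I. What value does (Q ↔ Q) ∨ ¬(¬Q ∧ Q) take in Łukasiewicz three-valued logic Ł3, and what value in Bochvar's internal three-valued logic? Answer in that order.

In Łukasiewicz three-valued logic Ł3: Q ↔ Q = I ↔ I = true  [1 − |½−½|]
¬Q = ¬I = I
¬Q ∧ Q = I ∧ I = I
¬(¬Q ∧ Q) = ¬I = I
(Q ↔ Q) ∨ ¬(¬Q ∧ Q) = true ∨ I = true
In Bochvar's internal three-valued logic: Q ↔ Q = I ↔ I = I
¬Q = ¬I = I
¬Q ∧ Q = I ∧ I = I
¬(¬Q ∧ Q) = ¬I = I
(Q ↔ Q) ∨ ¬(¬Q ∧ Q) = I ∨ I = I
They differ because Łukasiewicz three-valued logic Ł3 and Bochvar's internal three-valued logic treat I differently under the binary connectives.

true; I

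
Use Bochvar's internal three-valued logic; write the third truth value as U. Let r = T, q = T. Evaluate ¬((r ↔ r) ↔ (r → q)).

F

r ↔ r = T ↔ T = T
r → q = T → T = T
(r ↔ r) ↔ (r → q) = T ↔ T = T
¬((r ↔ r) ↔ (r → q)) = ¬T = F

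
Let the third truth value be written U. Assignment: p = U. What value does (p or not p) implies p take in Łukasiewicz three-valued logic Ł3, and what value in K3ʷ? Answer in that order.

True; U

In Łukasiewicz three-valued logic Ł3: not p = not U = U
p or not p = U or U = U
(p or not p) implies p = U implies U = True  [min(1, 1−½+½)]
In K3ʷ: not p = not U = U
p or not p = U or U = U
(p or not p) implies p = U implies U = U
They differ because Łukasiewicz three-valued logic Ł3 and K3ʷ treat U differently under the binary connectives.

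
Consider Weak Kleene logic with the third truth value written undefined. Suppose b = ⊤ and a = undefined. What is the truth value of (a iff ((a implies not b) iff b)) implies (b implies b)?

not b = not ⊤ = ⊥
a implies not b = undefined implies ⊥ = undefined
(a implies not b) iff b = undefined iff ⊤ = undefined
a iff ((a implies not b) iff b) = undefined iff undefined = undefined
b implies b = ⊤ implies ⊤ = ⊤
(a iff ((a implies not b) iff b)) implies (b implies b) = undefined implies ⊤ = undefined

undefined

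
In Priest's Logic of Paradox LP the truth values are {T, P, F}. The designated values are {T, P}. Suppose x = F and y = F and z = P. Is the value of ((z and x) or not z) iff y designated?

Yes

z and x = P and F = F
not z = not P = P
(z and x) or not z = F or P = P
((z and x) or not z) iff y = P iff F = P
P ∈ {T, P}.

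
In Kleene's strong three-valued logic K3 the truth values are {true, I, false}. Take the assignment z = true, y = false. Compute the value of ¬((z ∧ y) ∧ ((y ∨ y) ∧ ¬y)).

z ∧ y = true ∧ false = false
y ∨ y = false ∨ false = false
¬y = ¬false = true
(y ∨ y) ∧ ¬y = false ∧ true = false
(z ∧ y) ∧ ((y ∨ y) ∧ ¬y) = false ∧ false = false
¬((z ∧ y) ∧ ((y ∨ y) ∧ ¬y)) = ¬false = true

true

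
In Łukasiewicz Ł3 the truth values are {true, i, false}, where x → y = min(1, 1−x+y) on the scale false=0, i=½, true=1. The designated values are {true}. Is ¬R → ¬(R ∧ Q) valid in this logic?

Every assignment of R, Q over {true, i, false} gives a value in {true}.
In particular, with R=i, Q=i: ¬R → ¬(R ∧ Q) = true.

Yes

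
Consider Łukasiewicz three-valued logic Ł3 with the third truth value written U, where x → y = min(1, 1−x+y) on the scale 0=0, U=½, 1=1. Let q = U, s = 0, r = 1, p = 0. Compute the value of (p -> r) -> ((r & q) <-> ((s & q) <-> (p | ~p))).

U

p -> r = 0 -> 1 = 1
r & q = 1 & U = U
s & q = 0 & U = 0
~p = ~0 = 1
p | ~p = 0 | 1 = 1
(s & q) <-> (p | ~p) = 0 <-> 1 = 0
(r & q) <-> ((s & q) <-> (p | ~p)) = U <-> 0 = U  [1 − |½−0|]
(p -> r) -> ((r & q) <-> ((s & q) <-> (p | ~p))) = 1 -> U = U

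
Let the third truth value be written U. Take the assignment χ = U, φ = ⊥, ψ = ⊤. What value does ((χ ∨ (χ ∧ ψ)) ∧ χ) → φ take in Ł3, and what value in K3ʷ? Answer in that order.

In Ł3: χ ∧ ψ = U ∧ ⊤ = U
χ ∨ (χ ∧ ψ) = U ∨ U = U
(χ ∨ (χ ∧ ψ)) ∧ χ = U ∧ U = U
((χ ∨ (χ ∧ ψ)) ∧ χ) → φ = U → ⊥ = U
In K3ʷ: χ ∧ ψ = U ∧ ⊤ = U
χ ∨ (χ ∧ ψ) = U ∨ U = U
(χ ∨ (χ ∧ ψ)) ∧ χ = U ∧ U = U
((χ ∨ (χ ∧ ψ)) ∧ χ) → φ = U → ⊥ = U  [any arg is the third value ⇒ result is the third value]

U; U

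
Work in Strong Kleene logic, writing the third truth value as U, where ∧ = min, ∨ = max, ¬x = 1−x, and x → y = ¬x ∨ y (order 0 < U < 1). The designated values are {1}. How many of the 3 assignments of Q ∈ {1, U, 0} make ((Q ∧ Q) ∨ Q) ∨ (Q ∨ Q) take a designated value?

Q=1: 1 ✓
Q=U: U ·
Q=0: 0 ·

1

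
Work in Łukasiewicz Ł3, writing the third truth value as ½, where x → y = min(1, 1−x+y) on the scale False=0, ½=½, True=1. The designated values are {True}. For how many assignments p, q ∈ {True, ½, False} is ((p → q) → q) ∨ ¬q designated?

Of the 9 assignments, 7 give a value in {True}.

7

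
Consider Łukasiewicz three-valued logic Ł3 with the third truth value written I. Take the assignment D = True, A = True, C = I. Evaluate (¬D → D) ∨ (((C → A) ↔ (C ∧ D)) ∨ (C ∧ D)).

True

¬D = ¬True = False
¬D → D = False → True = True
C → A = I → True = True  [min(1, 1−½+1)]
C ∧ D = I ∧ True = I
(C → A) ↔ (C ∧ D) = True ↔ I = I
C ∧ D = I ∧ True = I
((C → A) ↔ (C ∧ D)) ∨ (C ∧ D) = I ∨ I = I
(¬D → D) ∨ (((C → A) ↔ (C ∧ D)) ∨ (C ∧ D)) = True ∨ I = True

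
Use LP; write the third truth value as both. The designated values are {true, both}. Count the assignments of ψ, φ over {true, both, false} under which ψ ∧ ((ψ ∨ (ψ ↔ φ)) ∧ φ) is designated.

Designated under: (ψ=true, φ=true); (ψ=true, φ=both); (ψ=both, φ=true); (ψ=both, φ=both).

4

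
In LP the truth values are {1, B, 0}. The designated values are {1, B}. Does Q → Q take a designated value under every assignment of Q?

Yes

Every assignment of Q over {1, B, 0} gives a value in {1, B}.
In particular, with Q=B: Q → Q = B.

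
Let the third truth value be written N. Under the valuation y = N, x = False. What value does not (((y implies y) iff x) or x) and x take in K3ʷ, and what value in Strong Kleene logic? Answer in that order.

In K3ʷ: y implies y = N implies N = N  [any arg is the third value ⇒ result is the third value]
(y implies y) iff x = N iff False = N
((y implies y) iff x) or x = N or False = N
not (((y implies y) iff x) or x) = not N = N
not (((y implies y) iff x) or x) and x = N and False = N
In Strong Kleene logic: y implies y = N implies N = N  [not N or N]
(y implies y) iff x = N iff False = N
((y implies y) iff x) or x = N or False = N
not (((y implies y) iff x) or x) = not N = N
not (((y implies y) iff x) or x) and x = N and False = False
They differ because K3ʷ and Strong Kleene logic treat N differently under the binary connectives.

N; False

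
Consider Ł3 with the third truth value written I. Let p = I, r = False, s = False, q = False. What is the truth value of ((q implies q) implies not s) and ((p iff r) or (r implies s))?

q implies q = False implies False = True
not s = not False = True
(q implies q) implies not s = True implies True = True
p iff r = I iff False = I  [1 − |½−0|]
r implies s = False implies False = True
(p iff r) or (r implies s) = I or True = True
((q implies q) implies not s) and ((p iff r) or (r implies s)) = True and True = True

True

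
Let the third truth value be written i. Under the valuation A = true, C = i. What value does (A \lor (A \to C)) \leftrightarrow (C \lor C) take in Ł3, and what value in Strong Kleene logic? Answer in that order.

In Ł3: A \to C = true \to i = i
A \lor (A \to C) = true \lor i = true
C \lor C = i \lor i = i
(A \lor (A \to C)) \leftrightarrow (C \lor C) = true \leftrightarrow i = i
In Strong Kleene logic: A \to C = true \to i = i  [\lnot true \lor i]
A \lor (A \to C) = true \lor i = true
C \lor C = i \lor i = i
(A \lor (A \to C)) \leftrightarrow (C \lor C) = true \leftrightarrow i = i

i; i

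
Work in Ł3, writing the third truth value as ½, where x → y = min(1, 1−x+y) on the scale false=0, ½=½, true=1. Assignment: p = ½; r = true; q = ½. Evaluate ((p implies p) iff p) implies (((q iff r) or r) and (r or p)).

p implies p = ½ implies ½ = true  [min(1, 1−½+½)]
(p implies p) iff p = true iff ½ = ½
q iff r = ½ iff true = ½
(q iff r) or r = ½ or true = true
r or p = true or ½ = true
((q iff r) or r) and (r or p) = true and true = true
((p implies p) iff p) implies (((q iff r) or r) and (r or p)) = ½ implies true = true

true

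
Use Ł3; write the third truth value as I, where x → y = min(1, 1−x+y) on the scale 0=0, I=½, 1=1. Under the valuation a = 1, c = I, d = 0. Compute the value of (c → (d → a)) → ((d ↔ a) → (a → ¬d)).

1

d → a = 0 → 1 = 1
c → (d → a) = I → 1 = 1
d ↔ a = 0 ↔ 1 = 0
¬d = ¬0 = 1
a → ¬d = 1 → 1 = 1
(d ↔ a) → (a → ¬d) = 0 → 1 = 1
(c → (d → a)) → ((d ↔ a) → (a → ¬d)) = 1 → 1 = 1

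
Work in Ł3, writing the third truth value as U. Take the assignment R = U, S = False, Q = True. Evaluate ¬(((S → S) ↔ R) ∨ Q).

S → S = False → False = True
(S → S) ↔ R = True ↔ U = U  [1 − |1−½|]
((S → S) ↔ R) ∨ Q = U ∨ True = True
¬(((S → S) ↔ R) ∨ Q) = ¬True = False

False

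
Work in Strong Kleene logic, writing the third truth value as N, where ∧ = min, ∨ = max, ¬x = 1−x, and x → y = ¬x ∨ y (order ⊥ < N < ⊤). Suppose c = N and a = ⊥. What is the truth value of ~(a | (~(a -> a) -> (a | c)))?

a -> a = ⊥ -> ⊥ = ⊤
~(a -> a) = ~⊤ = ⊥
a | c = ⊥ | N = N
~(a -> a) -> (a | c) = ⊥ -> N = ⊤  [~⊥ | N]
a | (~(a -> a) -> (a | c)) = ⊥ | ⊤ = ⊤
~(a | (~(a -> a) -> (a | c))) = ~⊤ = ⊥

⊥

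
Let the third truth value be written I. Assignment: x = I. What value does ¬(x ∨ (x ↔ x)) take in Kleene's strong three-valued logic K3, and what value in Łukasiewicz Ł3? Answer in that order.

I; F

In Kleene's strong three-valued logic K3: x ↔ x = I ↔ I = I
x ∨ (x ↔ x) = I ∨ I = I
¬(x ∨ (x ↔ x)) = ¬I = I
In Łukasiewicz Ł3: x ↔ x = I ↔ I = T
x ∨ (x ↔ x) = I ∨ T = T
¬(x ∨ (x ↔ x)) = ¬T = F
They differ because Kleene's strong three-valued logic K3 and Łukasiewicz Ł3 treat I differently under implication.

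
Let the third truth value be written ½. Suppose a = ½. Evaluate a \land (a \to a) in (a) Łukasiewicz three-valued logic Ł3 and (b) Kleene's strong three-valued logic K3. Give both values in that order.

In Łukasiewicz three-valued logic Ł3: a \to a = ½ \to ½ = true  [min(1, 1−½+½)]
a \land (a \to a) = ½ \land true = ½
In Kleene's strong three-valued logic K3: a \to a = ½ \to ½ = ½
a \land (a \to a) = ½ \land ½ = ½

½; ½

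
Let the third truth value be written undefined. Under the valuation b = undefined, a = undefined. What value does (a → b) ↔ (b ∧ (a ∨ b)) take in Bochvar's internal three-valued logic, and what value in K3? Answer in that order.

In Bochvar's internal three-valued logic: a → b = undefined → undefined = undefined  [any arg is the third value ⇒ result is the third value]
a ∨ b = undefined ∨ undefined = undefined
b ∧ (a ∨ b) = undefined ∧ undefined = undefined
(a → b) ↔ (b ∧ (a ∨ b)) = undefined ↔ undefined = undefined
In K3: a → b = undefined → undefined = undefined  [¬undefined ∨ undefined]
a ∨ b = undefined ∨ undefined = undefined
b ∧ (a ∨ b) = undefined ∧ undefined = undefined
(a → b) ↔ (b ∧ (a ∨ b)) = undefined ↔ undefined = undefined

undefined; undefined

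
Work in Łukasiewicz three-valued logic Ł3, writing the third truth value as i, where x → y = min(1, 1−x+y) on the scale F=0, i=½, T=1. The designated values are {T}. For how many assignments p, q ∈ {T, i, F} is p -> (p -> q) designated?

7

Of the 9 assignments, 7 give a value in {T}.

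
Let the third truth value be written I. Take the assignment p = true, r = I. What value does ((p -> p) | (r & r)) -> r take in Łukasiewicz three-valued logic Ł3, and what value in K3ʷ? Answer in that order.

In Łukasiewicz three-valued logic Ł3: p -> p = true -> true = true
r & r = I & I = I
(p -> p) | (r & r) = true | I = true
((p -> p) | (r & r)) -> r = true -> I = I  [min(1, 1−1+½)]
In K3ʷ: p -> p = true -> true = true
r & r = I & I = I
(p -> p) | (r & r) = true | I = I
((p -> p) | (r & r)) -> r = I -> I = I

I; I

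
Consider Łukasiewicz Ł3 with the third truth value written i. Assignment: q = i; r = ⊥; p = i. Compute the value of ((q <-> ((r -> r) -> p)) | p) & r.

r -> r = ⊥ -> ⊥ = ⊤
(r -> r) -> p = ⊤ -> i = i
q <-> ((r -> r) -> p) = i <-> i = ⊤
(q <-> ((r -> r) -> p)) | p = ⊤ | i = ⊤
((q <-> ((r -> r) -> p)) | p) & r = ⊤ & ⊥ = ⊥

⊥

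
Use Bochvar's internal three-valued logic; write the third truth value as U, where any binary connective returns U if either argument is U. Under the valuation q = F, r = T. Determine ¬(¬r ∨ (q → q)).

¬r = ¬T = F
q → q = F → F = T
¬r ∨ (q → q) = F ∨ T = T
¬(¬r ∨ (q → q)) = ¬T = F

F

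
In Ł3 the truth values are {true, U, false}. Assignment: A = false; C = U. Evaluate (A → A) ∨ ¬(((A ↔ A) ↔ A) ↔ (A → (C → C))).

true

A → A = false → false = true
A ↔ A = false ↔ false = true
(A ↔ A) ↔ A = true ↔ false = false
C → C = U → U = true  [min(1, 1−½+½)]
A → (C → C) = false → true = true
((A ↔ A) ↔ A) ↔ (A → (C → C)) = false ↔ true = false
¬(((A ↔ A) ↔ A) ↔ (A → (C → C))) = ¬false = true
(A → A) ∨ ¬(((A ↔ A) ↔ A) ↔ (A → (C → C))) = true ∨ true = true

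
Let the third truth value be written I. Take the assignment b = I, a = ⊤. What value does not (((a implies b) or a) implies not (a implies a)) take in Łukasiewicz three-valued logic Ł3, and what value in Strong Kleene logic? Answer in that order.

⊤; ⊤

In Łukasiewicz three-valued logic Ł3: a implies b = ⊤ implies I = I  [min(1, 1−1+½)]
(a implies b) or a = I or ⊤ = ⊤
a implies a = ⊤ implies ⊤ = ⊤
not (a implies a) = not ⊤ = ⊥
((a implies b) or a) implies not (a implies a) = ⊤ implies ⊥ = ⊥
not (((a implies b) or a) implies not (a implies a)) = not ⊥ = ⊤
In Strong Kleene logic: a implies b = ⊤ implies I = I  [not ⊤ or I]
(a implies b) or a = I or ⊤ = ⊤
a implies a = ⊤ implies ⊤ = ⊤
not (a implies a) = not ⊤ = ⊥
((a implies b) or a) implies not (a implies a) = ⊤ implies ⊥ = ⊥
not (((a implies b) or a) implies not (a implies a)) = not ⊥ = ⊤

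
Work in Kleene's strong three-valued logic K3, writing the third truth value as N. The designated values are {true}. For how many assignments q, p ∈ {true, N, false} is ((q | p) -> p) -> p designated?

4

Designated under: (q=true, p=true); (q=true, p=false); (q=N, p=true); (q=false, p=true).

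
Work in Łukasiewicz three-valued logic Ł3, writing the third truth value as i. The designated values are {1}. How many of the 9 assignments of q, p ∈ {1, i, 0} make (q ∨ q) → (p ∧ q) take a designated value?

Of the 9 assignments, 6 give a value in {1}.

6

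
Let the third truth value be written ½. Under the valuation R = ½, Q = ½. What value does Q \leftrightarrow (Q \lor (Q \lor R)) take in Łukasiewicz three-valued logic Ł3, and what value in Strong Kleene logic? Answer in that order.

In Łukasiewicz three-valued logic Ł3: Q \lor R = ½ \lor ½ = ½
Q \lor (Q \lor R) = ½ \lor ½ = ½
Q \leftrightarrow (Q \lor (Q \lor R)) = ½ \leftrightarrow ½ = True  [1 − |½−½|]
In Strong Kleene logic: Q \lor R = ½ \lor ½ = ½
Q \lor (Q \lor R) = ½ \lor ½ = ½
Q \leftrightarrow (Q \lor (Q \lor R)) = ½ \leftrightarrow ½ = ½
They differ because Łukasiewicz three-valued logic Ł3 and Strong Kleene logic treat ½ differently under implication.

True; ½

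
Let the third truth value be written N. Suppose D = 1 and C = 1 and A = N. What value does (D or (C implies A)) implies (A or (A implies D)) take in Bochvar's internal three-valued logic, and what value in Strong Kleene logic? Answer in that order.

N; 1

In Bochvar's internal three-valued logic: C implies A = 1 implies N = N  [any arg is the third value ⇒ result is the third value]
D or (C implies A) = 1 or N = N
A implies D = N implies 1 = N
A or (A implies D) = N or N = N
(D or (C implies A)) implies (A or (A implies D)) = N implies N = N
In Strong Kleene logic: C implies A = 1 implies N = N
D or (C implies A) = 1 or N = 1
A implies D = N implies 1 = 1
A or (A implies D) = N or 1 = 1
(D or (C implies A)) implies (A or (A implies D)) = 1 implies 1 = 1
They differ because Bochvar's internal three-valued logic and Strong Kleene logic treat N differently under the binary connectives.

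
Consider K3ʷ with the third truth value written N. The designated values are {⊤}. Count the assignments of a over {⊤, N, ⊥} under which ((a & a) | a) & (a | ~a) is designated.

1

a=⊤: ⊤ ✓
a=N: N ·
a=⊥: ⊥ ·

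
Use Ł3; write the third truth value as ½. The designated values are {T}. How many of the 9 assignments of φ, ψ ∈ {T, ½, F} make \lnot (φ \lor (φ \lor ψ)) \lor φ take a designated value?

Designated under: (φ=T, ψ=T); (φ=T, ψ=½); (φ=T, ψ=F); (φ=F, ψ=F).

4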